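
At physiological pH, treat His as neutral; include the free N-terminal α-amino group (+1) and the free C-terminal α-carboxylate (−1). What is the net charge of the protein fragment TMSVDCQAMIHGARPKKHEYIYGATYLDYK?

The side chains ionized at physiological pH are Lys/Arg (+1) and Asp/Glu (−1); with His treated as neutral, nothing else contributes.
Positive (K, R): R14, K16, K17, K30 → +4.
Negative (D, E): D5, E19, D28 → −3.
The N-terminus (+1) and C-terminus (−1) cancel.
Net charge = (+4) + (−3) = +1.

+1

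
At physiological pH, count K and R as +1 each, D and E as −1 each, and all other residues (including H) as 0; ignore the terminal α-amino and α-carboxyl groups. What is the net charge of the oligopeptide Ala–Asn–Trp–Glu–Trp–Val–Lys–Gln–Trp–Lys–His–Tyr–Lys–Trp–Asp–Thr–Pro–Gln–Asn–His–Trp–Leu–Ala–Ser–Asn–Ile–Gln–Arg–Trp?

+2

Positive (K, R): Lys7, Lys10, Lys13, Arg28 → +4.
Negative (D, E): Glu4, Asp15 → −2.
Net charge = (+4) + (−2) = +2.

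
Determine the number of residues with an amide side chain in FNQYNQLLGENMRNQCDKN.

8

The amide-side-chain residues are Asn (N) and Gln (Q).
Matching residues: N2, Q3, N5, Q6, N11, N14, Q15, N19.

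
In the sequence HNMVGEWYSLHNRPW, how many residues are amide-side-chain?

2

Only N (asparagine) and Q (glutamine) carry a side-chain carboxamide.
Matching residues: N2, N12.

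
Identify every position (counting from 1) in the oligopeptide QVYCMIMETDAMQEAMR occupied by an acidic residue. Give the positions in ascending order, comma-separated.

8, 10, 14

Matching residues: E8, D10, E14.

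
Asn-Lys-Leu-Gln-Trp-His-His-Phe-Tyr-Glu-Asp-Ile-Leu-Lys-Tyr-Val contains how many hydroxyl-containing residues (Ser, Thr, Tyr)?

Matching residues: Tyr9, Tyr15.

2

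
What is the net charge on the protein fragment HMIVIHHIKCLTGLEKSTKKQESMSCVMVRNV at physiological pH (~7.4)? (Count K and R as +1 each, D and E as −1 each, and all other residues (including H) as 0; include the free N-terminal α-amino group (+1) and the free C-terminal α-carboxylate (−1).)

Positive (K, R): K9, K16, K19, K20, R30 → +5.
Negative (D, E): E15, E22 → −2.
The N-terminus (+1) and C-terminus (−1) cancel.
Net charge = (+5) + (−2) = +3.

+3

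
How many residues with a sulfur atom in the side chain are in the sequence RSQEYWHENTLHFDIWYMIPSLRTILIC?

Only Cys (C) and Met (M) have a sulfur atom in the side chain.
Matching residues: M18, C28.

2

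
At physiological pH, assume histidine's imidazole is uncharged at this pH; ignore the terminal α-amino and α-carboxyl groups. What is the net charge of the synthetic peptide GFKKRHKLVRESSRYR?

+6

At pH ~7.4 the Lys and Arg side chains are protonated (+1), the Asp and Glu side chains are deprotonated (−1), and with His taken as neutral all other side chains carry no charge.
Positive (K, R): K3, K4, R5, K7, R10, R14, R16 → +7.
Negative (D, E): E11 → −1.
Net charge = (+7) + (−1) = +6.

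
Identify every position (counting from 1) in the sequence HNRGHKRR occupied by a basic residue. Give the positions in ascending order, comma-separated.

Lysine (K), arginine (R), and histidine (H) have basic, nitrogen-containing side chains.
Matching residues: H1, R3, H5, K6, R7, R8.

1, 3, 5, 6, 7, 8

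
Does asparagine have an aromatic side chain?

The aromatic amino acids are Phe (F, benzyl), Trp (W, indole), and Tyr (Y, phenol).
Asparagine is not in this group.

No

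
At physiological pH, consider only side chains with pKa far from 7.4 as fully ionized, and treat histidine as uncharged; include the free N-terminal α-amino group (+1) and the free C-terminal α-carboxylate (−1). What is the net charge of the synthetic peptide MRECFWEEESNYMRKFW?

Near pH 7.4, K and R contribute +1 each, D and E contribute −1 each, and every other side chain (His included, as stated) is uncharged.
Positive (K, R): R2, R14, K15 → +3.
Negative (D, E): E3, E7, E8, E9 → −4.
The N-terminus (+1) and C-terminus (−1) cancel.
Net charge = (+3) + (−4) = −1.

-1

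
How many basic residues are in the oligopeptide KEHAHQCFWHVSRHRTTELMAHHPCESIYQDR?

10

The basic amino acids are Lys (K), Arg (R), and His (H).
Matching residues: K1, H3, H5, H10, R13, H14, R15, H22, H23, R32.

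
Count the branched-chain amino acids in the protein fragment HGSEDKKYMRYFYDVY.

Valine (V), leucine (L), and isoleucine (I) are the branched-chain amino acids.
Matching residues: V15.

1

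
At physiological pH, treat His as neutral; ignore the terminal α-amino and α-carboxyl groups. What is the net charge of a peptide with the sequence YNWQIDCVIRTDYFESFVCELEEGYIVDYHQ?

-6

At pH ~7.4 the Lys and Arg side chains are protonated (+1), the Asp and Glu side chains are deprotonated (−1), and with His taken as neutral all other side chains carry no charge.
Positive (K, R): R10 → +1.
Negative (D, E): D6, D12, E15, E20, E22, E23, D28 → −7.
Net charge = (+1) + (−7) = −6.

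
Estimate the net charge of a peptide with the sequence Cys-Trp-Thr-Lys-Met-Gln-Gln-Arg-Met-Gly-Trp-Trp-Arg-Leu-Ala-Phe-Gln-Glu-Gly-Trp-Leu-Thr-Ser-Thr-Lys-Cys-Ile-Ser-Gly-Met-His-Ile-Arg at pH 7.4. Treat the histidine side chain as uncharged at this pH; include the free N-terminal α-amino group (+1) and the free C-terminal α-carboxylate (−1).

+4

Near pH 7.4, K and R contribute +1 each, D and E contribute −1 each, and every other side chain (His included, as stated) is uncharged.
Positive (K, R): Lys4, Arg8, Arg13, Lys25, Arg33 → +5.
Negative (D, E): Glu18 → −1.
The N-terminus (+1) and C-terminus (−1) cancel.
Net charge = (+5) + (−1) = +4.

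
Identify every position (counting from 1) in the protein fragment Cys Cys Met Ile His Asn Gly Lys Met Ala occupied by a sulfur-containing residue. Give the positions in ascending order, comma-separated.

1, 2, 3, 9

Only Cys (C) and Met (M) have a sulfur atom in the side chain.
Matching residues: Cys1, Cys2, Met3, Met9.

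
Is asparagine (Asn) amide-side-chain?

Yes

Only N (asparagine) and Q (glutamine) carry a side-chain carboxamide.
Asparagine is in this group.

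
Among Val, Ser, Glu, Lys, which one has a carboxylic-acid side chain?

Aspartate (D) and glutamate (E) have carboxylic-acid side chains and are the acidic amino acids.
Of the listed options, only Glu belongs to this group.

Glu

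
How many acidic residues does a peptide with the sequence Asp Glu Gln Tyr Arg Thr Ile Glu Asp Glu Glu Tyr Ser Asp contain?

Aspartate (D) and glutamate (E) have carboxylic-acid side chains and are the acidic amino acids.
Matching residues: Asp1, Glu2, Glu8, Asp9, Glu10, Glu11, Asp14.

7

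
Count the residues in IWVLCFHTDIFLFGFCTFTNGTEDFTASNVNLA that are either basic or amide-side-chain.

4

Basic: H, K, R. Amide-side-chain: N, Q.
Basic residues here: H7 (1).
Amide-side-chain residues here: N20, N29, N31 (3).
The two groups share no amino acid, so total = 1 + 3 = 4.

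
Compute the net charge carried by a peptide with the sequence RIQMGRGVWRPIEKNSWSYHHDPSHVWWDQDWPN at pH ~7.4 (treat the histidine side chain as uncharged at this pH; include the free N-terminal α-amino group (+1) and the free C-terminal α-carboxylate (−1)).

0

Near pH 7.4, K and R contribute +1 each, D and E contribute −1 each, and every other side chain (His included, as stated) is uncharged.
Positive (K, R): R1, R6, R10, K14 → +4.
Negative (D, E): E13, D22, D29, D31 → −4.
The N-terminus (+1) and C-terminus (−1) cancel.
Net charge = (+4) + (−4) = 0.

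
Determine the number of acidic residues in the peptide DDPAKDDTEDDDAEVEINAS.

10

Only D (aspartate) and E (glutamate) carry a side-chain carboxylic acid.
Matching residues: D1, D2, D6, D7, E9, D10, D11, D12, E14, E16.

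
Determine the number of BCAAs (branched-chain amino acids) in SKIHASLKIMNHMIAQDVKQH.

5

V, L, and I make up the branched-chain aliphatic group.
Matching residues: I3, L7, I9, I14, V18.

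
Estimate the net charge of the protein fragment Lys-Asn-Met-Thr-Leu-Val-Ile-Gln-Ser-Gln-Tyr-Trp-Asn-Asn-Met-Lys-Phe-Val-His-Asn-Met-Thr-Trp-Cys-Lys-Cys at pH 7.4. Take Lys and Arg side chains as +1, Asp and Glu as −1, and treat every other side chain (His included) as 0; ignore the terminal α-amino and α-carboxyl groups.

Positive (K, R): Lys1, Lys16, Lys25 → +3.
Negative (D, E): none → −0.
Net charge = (+3) + (−0) = +3.

+3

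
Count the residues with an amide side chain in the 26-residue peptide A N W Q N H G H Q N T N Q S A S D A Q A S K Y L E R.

Asparagine (N) and glutamine (Q) have uncharged amide side chains.
Matching residues: N2, Q4, N5, Q9, N10, N12, Q13, Q19.

8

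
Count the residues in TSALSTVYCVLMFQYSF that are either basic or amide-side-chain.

1

Basic: H, K, R. Amide-side-chain: N, Q.
Basic residues here: none (0).
Amide-side-chain residues here: Q14 (1).
The two groups share no amino acid, so total = 0 + 1 = 1.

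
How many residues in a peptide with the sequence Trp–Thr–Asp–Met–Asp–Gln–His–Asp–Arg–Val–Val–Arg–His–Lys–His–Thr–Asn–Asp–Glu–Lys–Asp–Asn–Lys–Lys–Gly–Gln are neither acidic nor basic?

11

Acidic: D, E. Basic: K, R, H. All other residues are neither.
Matching residues: Trp1, Thr2, Met4, Gln6, Val10, Val11, Thr16, Asn17, Asn22, Gly25, Gln26.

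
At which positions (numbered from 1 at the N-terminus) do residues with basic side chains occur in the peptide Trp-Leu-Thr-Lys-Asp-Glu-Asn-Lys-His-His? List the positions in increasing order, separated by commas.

4, 8, 9, 10

Lysine (K), arginine (R), and histidine (H) have basic, nitrogen-containing side chains.
Matching residues: Lys4, Lys8, His9, His10.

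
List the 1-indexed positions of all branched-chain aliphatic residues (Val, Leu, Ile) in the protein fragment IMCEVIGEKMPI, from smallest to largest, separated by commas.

1, 5, 6, 12

Matching residues: I1, V5, I6, I12.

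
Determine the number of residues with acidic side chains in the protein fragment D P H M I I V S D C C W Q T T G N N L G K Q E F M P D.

4

The acidic residues are Asp (D) and Glu (E), whose side chains end in a carboxylate group.
Matching residues: D1, D9, E23, D27.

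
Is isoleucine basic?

Lysine (K), arginine (R), and histidine (H) have basic, nitrogen-containing side chains.
Isoleucine is not in this group.

No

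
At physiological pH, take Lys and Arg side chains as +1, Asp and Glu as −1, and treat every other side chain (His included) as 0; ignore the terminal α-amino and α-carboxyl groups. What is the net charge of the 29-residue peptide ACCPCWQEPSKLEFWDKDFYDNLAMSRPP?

Positive (K, R): K11, K17, R27 → +3.
Negative (D, E): E8, E13, D16, D18, D21 → −5.
Net charge = (+3) + (−5) = −2.

-2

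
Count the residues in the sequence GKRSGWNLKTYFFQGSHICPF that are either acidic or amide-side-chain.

Acidic: D, E. Amide-side-chain: N, Q.
Acidic residues here: none (0).
Amide-side-chain residues here: N7, Q14 (2).
The two groups share no amino acid, so total = 0 + 2 = 2.

2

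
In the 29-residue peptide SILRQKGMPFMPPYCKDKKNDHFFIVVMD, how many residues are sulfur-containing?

4

The sulfur-bearing residues are cysteine (–SH) and methionine (–S–CH₃).
Matching residues: M8, M11, C15, M28.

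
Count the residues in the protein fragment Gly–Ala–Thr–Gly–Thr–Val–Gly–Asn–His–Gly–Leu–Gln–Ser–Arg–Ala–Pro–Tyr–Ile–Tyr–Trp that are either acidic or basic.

2

Acidic: D, E. Basic: H, K, R.
Acidic residues here: none (0).
Basic residues here: His9, Arg14 (2).
The two groups share no amino acid, so total = 0 + 2 = 2.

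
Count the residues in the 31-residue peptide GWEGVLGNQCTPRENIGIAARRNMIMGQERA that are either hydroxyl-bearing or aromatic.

2

Hydroxyl-bearing: S, T, Y. Aromatic: F, W, Y.
Hydroxyl-bearing residues here: T11 (1).
Aromatic residues here: W2 (1).
(Y belongs to both groups, but none appear in this sequence.) Total = 1 + 1 = 2.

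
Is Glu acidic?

Only D (aspartate) and E (glutamate) carry a side-chain carboxylic acid.
Glutamate is in this group.

Yes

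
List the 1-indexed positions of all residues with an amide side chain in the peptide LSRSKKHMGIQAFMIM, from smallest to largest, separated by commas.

11

Asparagine (N) and glutamine (Q) have uncharged amide side chains.
Matching residues: Q11.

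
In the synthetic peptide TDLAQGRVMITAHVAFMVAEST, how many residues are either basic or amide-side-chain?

Basic: H, K, R. Amide-side-chain: N, Q.
Basic residues here: R7, H13 (2).
Amide-side-chain residues here: Q5 (1).
The two groups share no amino acid, so total = 2 + 1 = 3.

3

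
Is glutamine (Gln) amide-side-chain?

The amide-side-chain residues are Asn (N) and Gln (Q).
Glutamine is in this group.

Yes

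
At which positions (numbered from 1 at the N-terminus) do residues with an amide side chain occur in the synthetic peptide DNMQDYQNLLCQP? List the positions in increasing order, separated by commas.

2, 4, 7, 8, 12

Only N (asparagine) and Q (glutamine) carry a side-chain carboxamide.
Matching residues: N2, Q4, Q7, N8, Q12.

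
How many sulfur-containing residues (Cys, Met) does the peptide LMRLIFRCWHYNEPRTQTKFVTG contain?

2

Matching residues: M2, C8.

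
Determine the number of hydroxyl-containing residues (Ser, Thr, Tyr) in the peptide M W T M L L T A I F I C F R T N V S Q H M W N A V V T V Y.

Matching residues: T3, T7, T15, S18, T27, Y29.

6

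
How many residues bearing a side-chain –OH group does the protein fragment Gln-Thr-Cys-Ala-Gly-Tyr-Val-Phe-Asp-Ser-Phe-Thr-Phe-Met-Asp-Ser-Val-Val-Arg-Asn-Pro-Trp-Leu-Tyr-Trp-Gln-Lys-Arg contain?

Serine (S), threonine (T), and tyrosine (Y) each carry a hydroxyl group on the side chain.
Matching residues: Thr2, Tyr6, Ser10, Thr12, Ser16, Tyr24.

6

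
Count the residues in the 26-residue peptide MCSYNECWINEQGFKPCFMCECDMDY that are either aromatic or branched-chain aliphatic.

6

Aromatic: F, W, Y. Branched-chain aliphatic: I, L, V.
Aromatic residues here: Y4, W8, F14, F18, Y26 (5).
Branched-chain aliphatic residues here: I9 (1).
The two groups share no amino acid, so total = 5 + 1 = 6.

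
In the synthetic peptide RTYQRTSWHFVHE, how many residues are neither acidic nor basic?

Acidic: D, E. Basic: K, R, H. All other residues are neither.
Matching residues: T2, Y3, Q4, T6, S7, W8, F10, V11.

8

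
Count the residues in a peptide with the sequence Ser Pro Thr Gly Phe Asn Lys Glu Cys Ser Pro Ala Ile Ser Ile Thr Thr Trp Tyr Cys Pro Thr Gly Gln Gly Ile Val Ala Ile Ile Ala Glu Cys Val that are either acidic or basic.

3

Acidic: D, E. Basic: H, K, R.
Acidic residues here: Glu8, Glu32 (2).
Basic residues here: Lys7 (1).
The two groups share no amino acid, so total = 2 + 1 = 3.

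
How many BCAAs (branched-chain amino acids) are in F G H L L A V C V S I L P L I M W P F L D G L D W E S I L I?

V, L, and I make up the branched-chain aliphatic group.
Matching residues: L4, L5, V7, V9, I11, L12, L14, I15, L20, L23, I28, L29, I30.

13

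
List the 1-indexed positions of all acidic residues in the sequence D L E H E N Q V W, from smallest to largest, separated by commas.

Only D (aspartate) and E (glutamate) carry a side-chain carboxylic acid.
Matching residues: D1, E3, E5.

1, 3, 5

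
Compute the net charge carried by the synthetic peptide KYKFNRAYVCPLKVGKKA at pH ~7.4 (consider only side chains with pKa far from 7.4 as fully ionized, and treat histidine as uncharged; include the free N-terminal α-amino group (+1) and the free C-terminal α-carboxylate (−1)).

+6

The side chains ionized at physiological pH are Lys/Arg (+1) and Asp/Glu (−1); with His treated as neutral, nothing else contributes.
Positive (K, R): K1, K3, R6, K13, K16, K17 → +6.
Negative (D, E): none → −0.
The N-terminus (+1) and C-terminus (−1) cancel.
Net charge = (+6) + (−0) = +6.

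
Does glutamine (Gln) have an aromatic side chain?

F, W, and Y each carry an aromatic ring on the side chain.
Glutamine is not in this group.

No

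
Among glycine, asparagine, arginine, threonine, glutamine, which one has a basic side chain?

arginine

The basic amino acids are Lys (K), Arg (R), and His (H).
Of the listed options, only arginine belongs to this group.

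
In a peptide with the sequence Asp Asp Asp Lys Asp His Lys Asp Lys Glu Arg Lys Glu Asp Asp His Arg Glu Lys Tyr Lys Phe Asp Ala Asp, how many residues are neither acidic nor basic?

3

Acidic: D, E. Basic: K, R, H. All other residues are neither.
Matching residues: Tyr20, Phe22, Ala24.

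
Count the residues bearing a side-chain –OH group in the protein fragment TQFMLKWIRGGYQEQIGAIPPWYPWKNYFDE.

4

The –OH-bearing residues are Ser, Thr (aliphatic alcohols), and Tyr (phenol).
Matching residues: T1, Y12, Y23, Y28.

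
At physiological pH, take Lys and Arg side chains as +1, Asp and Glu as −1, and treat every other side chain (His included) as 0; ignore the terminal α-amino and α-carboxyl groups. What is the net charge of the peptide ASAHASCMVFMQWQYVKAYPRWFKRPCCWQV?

+4

Positive (K, R): K17, R21, K24, R25 → +4.
Negative (D, E): none → −0.
Net charge = (+4) + (−0) = +4.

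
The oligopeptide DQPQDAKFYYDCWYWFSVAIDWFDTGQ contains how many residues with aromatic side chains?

9

F, W, and Y each carry an aromatic ring on the side chain.
Matching residues: F8, Y9, Y10, W13, Y14, W15, F16, W22, F23.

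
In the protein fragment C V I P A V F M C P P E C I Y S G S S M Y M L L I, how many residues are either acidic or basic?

Acidic: D, E. Basic: H, K, R.
Acidic residues here: E12 (1).
Basic residues here: none (0).
The two groups share no amino acid, so total = 1 + 0 = 1.

1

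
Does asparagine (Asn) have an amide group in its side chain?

Yes

The amide-side-chain residues are Asn (N) and Gln (Q).
Asparagine is in this group.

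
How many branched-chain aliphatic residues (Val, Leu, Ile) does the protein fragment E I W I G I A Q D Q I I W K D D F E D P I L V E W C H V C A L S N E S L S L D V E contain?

Matching residues: I2, I4, I6, I11, I12, I21, L22, V23, V28, L31, L36, L38, V40.

13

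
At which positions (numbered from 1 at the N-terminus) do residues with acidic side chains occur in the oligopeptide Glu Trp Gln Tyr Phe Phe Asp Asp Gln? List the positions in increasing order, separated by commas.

Only D (aspartate) and E (glutamate) carry a side-chain carboxylic acid.
Matching residues: Glu1, Asp7, Asp8.

1, 7, 8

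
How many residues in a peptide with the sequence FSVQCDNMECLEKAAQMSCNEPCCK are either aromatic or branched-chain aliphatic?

3

Aromatic: F, W, Y. Branched-chain aliphatic: I, L, V.
Aromatic residues here: F1 (1).
Branched-chain aliphatic residues here: V3, L11 (2).
The two groups share no amino acid, so total = 1 + 2 = 3.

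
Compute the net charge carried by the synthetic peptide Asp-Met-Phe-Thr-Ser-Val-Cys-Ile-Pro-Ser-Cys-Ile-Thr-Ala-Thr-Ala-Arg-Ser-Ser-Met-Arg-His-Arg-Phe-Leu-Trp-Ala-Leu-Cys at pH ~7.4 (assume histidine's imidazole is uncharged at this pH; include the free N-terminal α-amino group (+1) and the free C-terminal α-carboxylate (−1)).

+2

The side chains ionized at physiological pH are Lys/Arg (+1) and Asp/Glu (−1); with His treated as neutral, nothing else contributes.
Positive (K, R): Arg17, Arg21, Arg23 → +3.
Negative (D, E): Asp1 → −1.
The N-terminus (+1) and C-terminus (−1) cancel.
Net charge = (+3) + (−1) = +2.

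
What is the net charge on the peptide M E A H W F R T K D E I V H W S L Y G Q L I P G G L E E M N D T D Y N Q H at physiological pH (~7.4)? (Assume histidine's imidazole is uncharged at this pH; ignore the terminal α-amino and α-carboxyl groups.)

The side chains ionized at physiological pH are Lys/Arg (+1) and Asp/Glu (−1); with His treated as neutral, nothing else contributes.
Positive (K, R): R7, K9 → +2.
Negative (D, E): E2, D10, E11, E27, E28, D31, D33 → −7.
Net charge = (+2) + (−7) = −5.

-5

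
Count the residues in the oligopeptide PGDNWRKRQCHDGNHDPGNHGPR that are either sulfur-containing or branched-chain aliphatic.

1

Sulfur-containing: C, M. Branched-chain aliphatic: I, L, V.
Sulfur-containing residues here: C10 (1).
Branched-chain aliphatic residues here: none (0).
The two groups share no amino acid, so total = 1 + 0 = 1.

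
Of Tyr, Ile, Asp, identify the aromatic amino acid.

The aromatic amino acids are Phe (F, benzyl), Trp (W, indole), and Tyr (Y, phenol).
Of the listed options, only Tyr belongs to this group.

Tyr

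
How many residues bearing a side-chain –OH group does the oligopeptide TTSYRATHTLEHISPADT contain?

S, T, and Y are the three residues with a side-chain hydroxyl.
Matching residues: T1, T2, S3, Y4, T7, T9, S14, T18.

8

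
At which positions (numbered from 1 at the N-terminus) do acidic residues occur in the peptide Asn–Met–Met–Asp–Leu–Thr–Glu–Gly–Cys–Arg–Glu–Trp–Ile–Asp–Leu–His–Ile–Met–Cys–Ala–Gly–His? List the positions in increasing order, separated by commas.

4, 7, 11, 14

Aspartate (D) and glutamate (E) have carboxylic-acid side chains and are the acidic amino acids.
Matching residues: Asp4, Glu7, Glu11, Asp14.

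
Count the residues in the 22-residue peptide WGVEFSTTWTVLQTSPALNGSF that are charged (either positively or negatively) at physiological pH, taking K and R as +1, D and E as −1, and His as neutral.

Charged side chains at pH ~7.4: K, R (positive); D, E (negative).
Matching residues: E4.

1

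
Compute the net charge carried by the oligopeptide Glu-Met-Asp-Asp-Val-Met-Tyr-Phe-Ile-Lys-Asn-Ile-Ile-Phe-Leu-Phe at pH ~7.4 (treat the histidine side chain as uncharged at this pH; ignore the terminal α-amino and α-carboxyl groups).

-2

The side chains ionized at physiological pH are Lys/Arg (+1) and Asp/Glu (−1); with His treated as neutral, nothing else contributes.
Positive (K, R): Lys10 → +1.
Negative (D, E): Glu1, Asp3, Asp4 → −3.
Net charge = (+1) + (−3) = −2.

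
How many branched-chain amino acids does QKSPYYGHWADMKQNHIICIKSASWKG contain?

V, L, and I make up the branched-chain aliphatic group.
Matching residues: I17, I18, I20.

3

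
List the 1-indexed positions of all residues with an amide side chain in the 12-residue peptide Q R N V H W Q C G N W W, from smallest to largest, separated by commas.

The amide-side-chain residues are Asn (N) and Gln (Q).
Matching residues: Q1, N3, Q7, N10.

1, 3, 7, 10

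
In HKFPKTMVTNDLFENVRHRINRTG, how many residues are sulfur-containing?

1

The sulfur-bearing residues are cysteine (–SH) and methionine (–S–CH₃).
Matching residues: M7.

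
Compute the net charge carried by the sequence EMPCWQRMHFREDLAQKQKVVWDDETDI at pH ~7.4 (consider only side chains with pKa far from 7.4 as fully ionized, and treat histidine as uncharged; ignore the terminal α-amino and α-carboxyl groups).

Near pH 7.4, K and R contribute +1 each, D and E contribute −1 each, and every other side chain (His included, as stated) is uncharged.
Positive (K, R): R7, R11, K17, K19 → +4.
Negative (D, E): E1, E12, D13, D23, D24, E25, D27 → −7.
Net charge = (+4) + (−7) = −3.

-3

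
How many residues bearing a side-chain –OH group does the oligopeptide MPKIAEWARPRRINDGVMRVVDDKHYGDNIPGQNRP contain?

1

Serine (S), threonine (T), and tyrosine (Y) each carry a hydroxyl group on the side chain.
Matching residues: Y26.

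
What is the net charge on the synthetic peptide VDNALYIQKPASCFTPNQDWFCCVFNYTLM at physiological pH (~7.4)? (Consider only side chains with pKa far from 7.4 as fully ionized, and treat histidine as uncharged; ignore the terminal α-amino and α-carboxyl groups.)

-1

Near pH 7.4, K and R contribute +1 each, D and E contribute −1 each, and every other side chain (His included, as stated) is uncharged.
Positive (K, R): K9 → +1.
Negative (D, E): D2, D19 → −2.
Net charge = (+1) + (−2) = −1.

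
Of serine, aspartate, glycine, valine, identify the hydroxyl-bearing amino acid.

S, T, and Y are the three residues with a side-chain hydroxyl.
Of the listed options, only serine belongs to this group.

serine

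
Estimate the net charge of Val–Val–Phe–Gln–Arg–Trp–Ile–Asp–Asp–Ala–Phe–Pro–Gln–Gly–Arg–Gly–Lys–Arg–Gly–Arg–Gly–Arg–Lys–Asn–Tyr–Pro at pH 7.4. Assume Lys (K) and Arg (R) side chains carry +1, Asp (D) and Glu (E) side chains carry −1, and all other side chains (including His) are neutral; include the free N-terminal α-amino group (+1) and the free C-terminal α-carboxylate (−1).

+5

Positive (K, R): Arg5, Arg15, Lys17, Arg18, Arg20, Arg22, Lys23 → +7.
Negative (D, E): Asp8, Asp9 → −2.
The N-terminus (+1) and C-terminus (−1) cancel.
Net charge = (+7) + (−2) = +5.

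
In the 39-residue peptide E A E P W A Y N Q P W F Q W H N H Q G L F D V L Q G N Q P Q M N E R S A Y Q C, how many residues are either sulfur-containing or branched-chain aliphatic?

Sulfur-containing: C, M. Branched-chain aliphatic: I, L, V.
Sulfur-containing residues here: M31, C39 (2).
Branched-chain aliphatic residues here: L20, V23, L24 (3).
The two groups share no amino acid, so total = 2 + 3 = 5.

5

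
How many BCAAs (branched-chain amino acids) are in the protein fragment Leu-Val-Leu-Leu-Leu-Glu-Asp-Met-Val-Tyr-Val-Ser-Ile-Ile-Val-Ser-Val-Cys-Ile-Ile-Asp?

13

The BCAAs are Val, Leu, and Ile — aliphatic side chains with a branch point.
Matching residues: Leu1, Val2, Leu3, Leu4, Leu5, Val9, Val11, Ile13, Ile14, Val15, Val17, Ile19, Ile20.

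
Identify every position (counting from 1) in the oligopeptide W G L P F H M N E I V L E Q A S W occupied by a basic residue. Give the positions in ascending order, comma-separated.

6

The basic amino acids are Lys (K), Arg (R), and His (H).
Matching residues: H6.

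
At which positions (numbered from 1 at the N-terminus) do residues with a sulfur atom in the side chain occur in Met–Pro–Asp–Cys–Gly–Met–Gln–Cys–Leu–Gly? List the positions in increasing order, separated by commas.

Only Cys (C) and Met (M) have a sulfur atom in the side chain.
Matching residues: Met1, Cys4, Met6, Cys8.

1, 4, 6, 8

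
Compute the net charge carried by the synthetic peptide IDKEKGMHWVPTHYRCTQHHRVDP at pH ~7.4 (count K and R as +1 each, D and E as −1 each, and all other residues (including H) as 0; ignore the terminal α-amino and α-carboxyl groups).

Positive (K, R): K3, K5, R15, R21 → +4.
Negative (D, E): D2, E4, D23 → −3.
Net charge = (+4) + (−3) = +1.

+1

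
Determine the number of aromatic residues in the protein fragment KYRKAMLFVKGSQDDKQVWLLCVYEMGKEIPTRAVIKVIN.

4

F, W, and Y each carry an aromatic ring on the side chain.
Matching residues: Y2, F8, W19, Y24.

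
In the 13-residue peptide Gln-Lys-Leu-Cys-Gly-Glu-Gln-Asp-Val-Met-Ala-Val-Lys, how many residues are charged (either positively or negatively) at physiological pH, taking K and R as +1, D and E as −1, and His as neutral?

Charged side chains at pH ~7.4: K, R (positive); D, E (negative).
Matching residues: Lys2, Glu6, Asp8, Lys13.

4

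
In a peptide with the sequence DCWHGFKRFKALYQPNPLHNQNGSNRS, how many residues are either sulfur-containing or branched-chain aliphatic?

3

Sulfur-containing: C, M. Branched-chain aliphatic: I, L, V.
Sulfur-containing residues here: C2 (1).
Branched-chain aliphatic residues here: L12, L18 (2).
The two groups share no amino acid, so total = 1 + 2 = 3.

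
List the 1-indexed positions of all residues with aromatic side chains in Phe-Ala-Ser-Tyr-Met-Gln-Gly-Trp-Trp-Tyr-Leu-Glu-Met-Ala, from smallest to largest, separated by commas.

1, 4, 8, 9, 10

F, W, and Y each carry an aromatic ring on the side chain.
Matching residues: Phe1, Tyr4, Trp8, Trp9, Tyr10.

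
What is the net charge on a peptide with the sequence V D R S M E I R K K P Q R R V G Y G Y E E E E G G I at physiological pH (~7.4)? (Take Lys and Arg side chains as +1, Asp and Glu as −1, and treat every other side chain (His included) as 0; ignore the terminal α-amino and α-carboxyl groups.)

0

Positive (K, R): R3, R8, K9, K10, R13, R14 → +6.
Negative (D, E): D2, E6, E20, E21, E22, E23 → −6.
Net charge = (+6) + (−6) = 0.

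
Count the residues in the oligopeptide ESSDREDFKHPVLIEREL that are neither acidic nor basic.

8

Acidic: D, E. Basic: K, R, H. All other residues are neither.
Matching residues: S2, S3, F8, P11, V12, L13, I14, L18.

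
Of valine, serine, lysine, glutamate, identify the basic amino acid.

The basic amino acids are Lys (K), Arg (R), and His (H).
Of the listed options, only lysine belongs to this group.

lysine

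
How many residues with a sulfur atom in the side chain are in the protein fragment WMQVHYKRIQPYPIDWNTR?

The sulfur-bearing residues are cysteine (–SH) and methionine (–S–CH₃).
Matching residues: M2.

1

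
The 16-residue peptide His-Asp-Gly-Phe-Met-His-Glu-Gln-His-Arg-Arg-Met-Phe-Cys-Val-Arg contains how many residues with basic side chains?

K, R, and H are the three residues with basic side chains (ε-amine, guanidinium, and imidazole respectively).
Matching residues: His1, His6, His9, Arg10, Arg11, Arg16.

6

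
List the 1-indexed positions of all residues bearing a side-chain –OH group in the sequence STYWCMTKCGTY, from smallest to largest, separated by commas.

S, T, and Y are the three residues with a side-chain hydroxyl.
Matching residues: S1, T2, Y3, T7, T11, Y12.

1, 2, 3, 7, 11, 12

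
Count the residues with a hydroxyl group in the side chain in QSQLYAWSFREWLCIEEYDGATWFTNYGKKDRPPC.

Serine (S), threonine (T), and tyrosine (Y) each carry a hydroxyl group on the side chain.
Matching residues: S2, Y5, S8, Y18, T22, T25, Y27.

7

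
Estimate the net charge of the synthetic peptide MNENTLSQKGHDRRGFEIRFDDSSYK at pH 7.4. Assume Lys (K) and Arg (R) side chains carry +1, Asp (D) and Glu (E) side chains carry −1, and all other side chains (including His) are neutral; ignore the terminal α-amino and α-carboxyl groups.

0

Positive (K, R): K9, R13, R14, R19, K26 → +5.
Negative (D, E): E3, D12, E17, D21, D22 → −5.
Net charge = (+5) + (−5) = 0.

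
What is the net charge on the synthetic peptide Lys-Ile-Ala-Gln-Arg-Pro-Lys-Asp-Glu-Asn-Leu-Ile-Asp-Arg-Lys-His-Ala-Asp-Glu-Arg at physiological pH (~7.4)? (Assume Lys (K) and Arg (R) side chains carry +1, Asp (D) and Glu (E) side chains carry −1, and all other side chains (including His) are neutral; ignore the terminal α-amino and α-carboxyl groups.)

Positive (K, R): Lys1, Arg5, Lys7, Arg14, Lys15, Arg20 → +6.
Negative (D, E): Asp8, Glu9, Asp13, Asp18, Glu19 → −5.
Net charge = (+6) + (−5) = +1.

+1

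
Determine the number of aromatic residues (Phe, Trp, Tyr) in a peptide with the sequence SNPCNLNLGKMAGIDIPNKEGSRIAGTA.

None of the 28 residues belong to this group.

0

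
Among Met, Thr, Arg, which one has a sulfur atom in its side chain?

Met

Cysteine (C, thiol) and methionine (M, thioether) are the two sulfur-containing amino acids.
Of the listed options, only Met belongs to this group.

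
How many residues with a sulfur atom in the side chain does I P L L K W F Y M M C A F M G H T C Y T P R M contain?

Cysteine (C, thiol) and methionine (M, thioether) are the two sulfur-containing amino acids.
Matching residues: M9, M10, C11, M14, C18, M23.

6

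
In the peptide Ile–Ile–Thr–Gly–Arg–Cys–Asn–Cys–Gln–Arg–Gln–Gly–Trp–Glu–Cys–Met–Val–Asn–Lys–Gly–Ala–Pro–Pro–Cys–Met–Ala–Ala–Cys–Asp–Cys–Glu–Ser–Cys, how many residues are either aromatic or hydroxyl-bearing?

3

Aromatic: F, W, Y. Hydroxyl-bearing: S, T, Y.
Aromatic residues here: Trp13 (1).
Hydroxyl-bearing residues here: Thr3, Ser32 (2).
(Y belongs to both groups, but none appear in this sequence.) Total = 1 + 2 = 3.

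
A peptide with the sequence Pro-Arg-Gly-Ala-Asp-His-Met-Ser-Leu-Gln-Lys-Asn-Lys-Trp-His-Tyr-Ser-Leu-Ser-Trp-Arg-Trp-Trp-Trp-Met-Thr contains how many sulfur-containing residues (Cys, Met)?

2

Matching residues: Met7, Met25.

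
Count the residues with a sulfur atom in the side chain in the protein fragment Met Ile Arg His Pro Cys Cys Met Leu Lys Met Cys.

The sulfur-bearing residues are cysteine (–SH) and methionine (–S–CH₃).
Matching residues: Met1, Cys6, Cys7, Met8, Met11, Cys12.

6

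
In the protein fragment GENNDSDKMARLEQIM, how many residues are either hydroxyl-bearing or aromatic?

1

Hydroxyl-bearing: S, T, Y. Aromatic: F, W, Y.
Hydroxyl-bearing residues here: S6 (1).
Aromatic residues here: none (0).
(Y belongs to both groups, but none appear in this sequence.) Total = 1 + 0 = 1.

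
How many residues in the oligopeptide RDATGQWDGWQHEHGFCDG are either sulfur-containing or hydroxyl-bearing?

Sulfur-containing: C, M. Hydroxyl-bearing: S, T, Y.
Sulfur-containing residues here: C17 (1).
Hydroxyl-bearing residues here: T4 (1).
The two groups share no amino acid, so total = 1 + 1 = 2.

2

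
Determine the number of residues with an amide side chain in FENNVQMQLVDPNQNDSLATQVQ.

The amide-side-chain residues are Asn (N) and Gln (Q).
Matching residues: N3, N4, Q6, Q8, N13, Q14, N15, Q21, Q23.

9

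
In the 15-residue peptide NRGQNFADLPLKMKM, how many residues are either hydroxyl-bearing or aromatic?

Hydroxyl-bearing: S, T, Y. Aromatic: F, W, Y.
Hydroxyl-bearing residues here: none (0).
Aromatic residues here: F6 (1).
(Y belongs to both groups, but none appear in this sequence.) Total = 0 + 1 = 1.

1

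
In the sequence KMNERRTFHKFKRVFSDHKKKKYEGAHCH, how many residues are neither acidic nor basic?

Acidic: D, E. Basic: K, R, H. All other residues are neither.
Matching residues: M2, N3, T7, F8, F11, V14, F15, S16, Y23, G25, A26, C28.

12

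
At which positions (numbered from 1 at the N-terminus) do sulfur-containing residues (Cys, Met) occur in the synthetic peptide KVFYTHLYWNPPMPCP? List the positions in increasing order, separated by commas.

Matching residues: M13, C15.

13, 15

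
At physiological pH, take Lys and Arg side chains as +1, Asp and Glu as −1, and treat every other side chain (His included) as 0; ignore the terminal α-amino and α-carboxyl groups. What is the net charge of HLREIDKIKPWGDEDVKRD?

Positive (K, R): R3, K7, K9, K17, R18 → +5.
Negative (D, E): E4, D6, D13, E14, D15, D19 → −6.
Net charge = (+5) + (−6) = −1.

-1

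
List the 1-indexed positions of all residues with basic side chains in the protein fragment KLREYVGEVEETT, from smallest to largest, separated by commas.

1, 3

K, R, and H are the three residues with basic side chains (ε-amine, guanidinium, and imidazole respectively).
Matching residues: K1, R3.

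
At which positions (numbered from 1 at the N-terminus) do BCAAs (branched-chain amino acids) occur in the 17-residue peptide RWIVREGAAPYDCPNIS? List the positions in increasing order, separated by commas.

3, 4, 16

The BCAAs are Val, Leu, and Ile — aliphatic side chains with a branch point.
Matching residues: I3, V4, I16.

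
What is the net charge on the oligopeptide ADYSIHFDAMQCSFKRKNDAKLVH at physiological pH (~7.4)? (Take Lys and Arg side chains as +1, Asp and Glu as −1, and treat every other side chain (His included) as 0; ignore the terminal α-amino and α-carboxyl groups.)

Positive (K, R): K15, R16, K17, K21 → +4.
Negative (D, E): D2, D8, D19 → −3.
Net charge = (+4) + (−3) = +1.

+1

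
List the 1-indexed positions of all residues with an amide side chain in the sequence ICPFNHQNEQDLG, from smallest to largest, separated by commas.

The amide-side-chain residues are Asn (N) and Gln (Q).
Matching residues: N5, Q7, N8, Q10.

5, 7, 8, 10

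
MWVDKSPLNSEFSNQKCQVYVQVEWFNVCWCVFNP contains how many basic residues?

Lysine (K), arginine (R), and histidine (H) have basic, nitrogen-containing side chains.
Matching residues: K5, K16.

2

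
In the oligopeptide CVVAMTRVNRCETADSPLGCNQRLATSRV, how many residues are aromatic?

The aromatic amino acids are Phe (F, benzyl), Trp (W, indole), and Tyr (Y, phenol).
None of the 29 residues belong to this group.

0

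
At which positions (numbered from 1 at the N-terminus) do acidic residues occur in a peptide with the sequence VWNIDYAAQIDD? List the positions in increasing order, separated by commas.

Aspartate (D) and glutamate (E) have carboxylic-acid side chains and are the acidic amino acids.
Matching residues: D5, D11, D12.

5, 11, 12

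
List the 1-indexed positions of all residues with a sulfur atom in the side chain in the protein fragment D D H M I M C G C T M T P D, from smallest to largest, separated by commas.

Cysteine (C, thiol) and methionine (M, thioether) are the two sulfur-containing amino acids.
Matching residues: M4, M6, C7, C9, M11.

4, 6, 7, 9, 11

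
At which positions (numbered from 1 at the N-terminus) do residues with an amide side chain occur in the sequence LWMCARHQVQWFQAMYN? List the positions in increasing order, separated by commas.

8, 10, 13, 17

Asparagine (N) and glutamine (Q) have uncharged amide side chains.
Matching residues: Q8, Q10, Q13, N17.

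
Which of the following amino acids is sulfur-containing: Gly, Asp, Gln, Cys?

Cys

Cysteine (C, thiol) and methionine (M, thioether) are the two sulfur-containing amino acids.
Of the listed options, only Cys belongs to this group.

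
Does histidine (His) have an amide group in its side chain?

No

Only N (asparagine) and Q (glutamine) carry a side-chain carboxamide.
Histidine is not in this group.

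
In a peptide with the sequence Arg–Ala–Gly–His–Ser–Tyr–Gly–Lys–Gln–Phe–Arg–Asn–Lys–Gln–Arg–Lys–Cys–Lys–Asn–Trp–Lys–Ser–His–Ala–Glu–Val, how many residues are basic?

K, R, and H are the three residues with basic side chains (ε-amine, guanidinium, and imidazole respectively).
Matching residues: Arg1, His4, Lys8, Arg11, Lys13, Arg15, Lys16, Lys18, Lys21, His23.

10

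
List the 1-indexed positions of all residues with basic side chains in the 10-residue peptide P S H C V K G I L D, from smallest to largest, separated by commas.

Lysine (K), arginine (R), and histidine (H) have basic, nitrogen-containing side chains.
Matching residues: H3, K6.

3, 6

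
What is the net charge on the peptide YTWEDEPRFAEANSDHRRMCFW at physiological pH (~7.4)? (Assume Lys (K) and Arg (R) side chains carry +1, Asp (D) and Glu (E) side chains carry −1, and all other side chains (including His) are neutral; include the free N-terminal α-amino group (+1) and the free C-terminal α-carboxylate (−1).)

Positive (K, R): R8, R17, R18 → +3.
Negative (D, E): E4, D5, E6, E11, D15 → −5.
The N-terminus (+1) and C-terminus (−1) cancel.
Net charge = (+3) + (−5) = −2.

-2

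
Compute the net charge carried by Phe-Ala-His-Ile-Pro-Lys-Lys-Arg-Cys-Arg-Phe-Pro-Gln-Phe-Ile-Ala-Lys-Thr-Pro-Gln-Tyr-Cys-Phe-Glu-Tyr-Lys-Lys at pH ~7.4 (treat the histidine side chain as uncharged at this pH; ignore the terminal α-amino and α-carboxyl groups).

At pH ~7.4 the Lys and Arg side chains are protonated (+1), the Asp and Glu side chains are deprotonated (−1), and with His taken as neutral all other side chains carry no charge.
Positive (K, R): Lys6, Lys7, Arg8, Arg10, Lys17, Lys26, Lys27 → +7.
Negative (D, E): Glu24 → −1.
Net charge = (+7) + (−1) = +6.

+6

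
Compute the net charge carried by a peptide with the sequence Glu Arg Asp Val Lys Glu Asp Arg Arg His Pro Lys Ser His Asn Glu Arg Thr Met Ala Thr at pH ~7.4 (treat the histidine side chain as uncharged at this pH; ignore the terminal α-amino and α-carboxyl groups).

At pH ~7.4 the Lys and Arg side chains are protonated (+1), the Asp and Glu side chains are deprotonated (−1), and with His taken as neutral all other side chains carry no charge.
Positive (K, R): Arg2, Lys5, Arg8, Arg9, Lys12, Arg17 → +6.
Negative (D, E): Glu1, Asp3, Glu6, Asp7, Glu16 → −5.
Net charge = (+6) + (−5) = +1.

+1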